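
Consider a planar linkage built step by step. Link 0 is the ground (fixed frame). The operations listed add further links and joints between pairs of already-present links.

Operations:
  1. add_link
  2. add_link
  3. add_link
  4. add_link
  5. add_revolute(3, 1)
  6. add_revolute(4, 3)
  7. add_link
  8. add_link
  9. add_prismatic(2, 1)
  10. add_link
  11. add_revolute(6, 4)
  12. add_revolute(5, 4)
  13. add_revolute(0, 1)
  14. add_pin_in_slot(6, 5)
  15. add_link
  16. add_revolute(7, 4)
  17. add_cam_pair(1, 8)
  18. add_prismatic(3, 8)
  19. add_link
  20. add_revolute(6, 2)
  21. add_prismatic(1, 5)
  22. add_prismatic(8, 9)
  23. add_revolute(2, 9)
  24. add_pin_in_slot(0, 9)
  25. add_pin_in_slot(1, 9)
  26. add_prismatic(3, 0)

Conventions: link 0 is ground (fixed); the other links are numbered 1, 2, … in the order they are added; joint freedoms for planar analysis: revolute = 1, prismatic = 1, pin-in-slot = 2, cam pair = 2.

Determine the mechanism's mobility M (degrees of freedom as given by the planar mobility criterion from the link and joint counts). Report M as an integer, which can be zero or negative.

link 0 = ground. State L|J1|J2 = 1|0|0
+link1  2|0|0
+link2  3|0|0
+link3  4|0|0
+link4  5|0|0
R(3,1) f=1→J1  5|1|0
R(4,3) f=1→J1  5|2|0
+link5  6|2|0
+link6  7|2|0
P(2,1) f=1→J1  7|3|0
+link7  8|3|0
R(6,4) f=1→J1  8|4|0
R(5,4) f=1→J1  8|5|0
R(0,1) f=1→J1  8|6|0
PS(6,5) f=2→J2  8|6|1
+link8  9|6|1
R(7,4) f=1→J1  9|7|1
C(1,8) f=2→J2  9|7|2
P(3,8) f=1→J1  9|8|2
+link9  10|8|2
R(6,2) f=1→J1  10|9|2
P(1,5) f=1→J1  10|10|2
P(8,9) f=1→J1  10|11|2
R(2,9) f=1→J1  10|12|2
PS(0,9) f=2→J2  10|12|3
PS(1,9) f=2→J2  10|12|4
P(3,0) f=1→J1  10|13|4
M = 3(10−1)−2·13−4 = 27−26−4 = -3

M = -3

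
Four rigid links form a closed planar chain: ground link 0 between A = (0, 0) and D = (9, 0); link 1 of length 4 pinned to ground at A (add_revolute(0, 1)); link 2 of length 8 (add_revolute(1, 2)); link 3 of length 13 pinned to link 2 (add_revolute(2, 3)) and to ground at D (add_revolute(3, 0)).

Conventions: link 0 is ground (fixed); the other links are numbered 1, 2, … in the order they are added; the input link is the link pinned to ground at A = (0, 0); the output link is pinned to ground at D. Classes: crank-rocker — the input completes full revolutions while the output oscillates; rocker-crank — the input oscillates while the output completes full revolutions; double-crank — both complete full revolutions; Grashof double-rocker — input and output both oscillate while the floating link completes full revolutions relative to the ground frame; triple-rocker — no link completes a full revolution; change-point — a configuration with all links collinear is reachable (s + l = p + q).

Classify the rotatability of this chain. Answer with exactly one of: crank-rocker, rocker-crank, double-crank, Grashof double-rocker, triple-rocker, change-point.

lengths: ground=9, input=4, coupler=8, output=13
sorted: s=4 (shortest), l=13 (longest), p+q=17
s + l = 17 vs p + q = 17
s + l = p + q → change-point (collinear configuration reachable)

change-point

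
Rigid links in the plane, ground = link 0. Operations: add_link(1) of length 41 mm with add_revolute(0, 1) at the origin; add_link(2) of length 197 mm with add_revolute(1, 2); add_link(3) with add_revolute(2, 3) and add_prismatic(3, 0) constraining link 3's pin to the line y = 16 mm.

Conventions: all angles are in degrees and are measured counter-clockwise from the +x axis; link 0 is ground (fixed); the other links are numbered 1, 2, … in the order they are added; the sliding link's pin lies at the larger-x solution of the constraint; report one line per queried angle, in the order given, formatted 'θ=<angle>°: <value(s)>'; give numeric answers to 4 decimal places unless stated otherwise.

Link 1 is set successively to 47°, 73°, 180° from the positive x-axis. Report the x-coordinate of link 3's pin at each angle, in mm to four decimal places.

geometry: r = 41 mm, L = 197 mm, e = 16 mm
θ=47°: crank pin P = (r cos θ, r sin θ) = (27.961933, 29.985502)
θ=47°: h = r sin θ − e = 29.985502 − 16 = 13.985502
θ=47°: x = r cos θ + √(L² − h²) = 27.961933 + 196.502941 = 224.464874
θ=73°: crank pin P = (r cos θ, r sin θ) = (11.987240, 39.208495)
θ=73°: h = r sin θ − e = 39.208495 − 16 = 23.208495
θ=73°: x = r cos θ + √(L² − h²) = 11.987240 + 195.628131 = 207.615371
θ=180°: crank pin P = (r cos θ, r sin θ) = (-41.000000, 0.000000)
θ=180°: h = r sin θ − e = 0.000000 − 16 = -16.000000
θ=180°: x = r cos θ + √(L² − h²) = -41.000000 + 196.349179 = 155.349179

θ=47°: 224.4649
θ=73°: 207.6154
θ=180°: 155.3492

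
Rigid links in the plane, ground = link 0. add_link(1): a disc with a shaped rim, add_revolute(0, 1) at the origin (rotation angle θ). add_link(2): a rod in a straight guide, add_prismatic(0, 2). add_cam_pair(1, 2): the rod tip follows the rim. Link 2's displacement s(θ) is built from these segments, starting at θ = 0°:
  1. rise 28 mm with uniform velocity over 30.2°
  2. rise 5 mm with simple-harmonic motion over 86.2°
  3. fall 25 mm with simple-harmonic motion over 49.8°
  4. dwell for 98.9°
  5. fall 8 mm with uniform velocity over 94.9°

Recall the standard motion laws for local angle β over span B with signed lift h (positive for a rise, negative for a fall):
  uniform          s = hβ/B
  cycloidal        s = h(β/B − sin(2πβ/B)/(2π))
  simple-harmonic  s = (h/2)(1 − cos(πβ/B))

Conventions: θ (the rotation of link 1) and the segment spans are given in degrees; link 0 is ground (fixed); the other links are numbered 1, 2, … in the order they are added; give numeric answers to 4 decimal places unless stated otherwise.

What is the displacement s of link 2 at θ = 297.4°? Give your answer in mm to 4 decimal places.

segment 1 (0° to 30.2°, uniform, h = 28) is passed completely: s = 0.0000 + (28) = 28.0000
segment 2 (30.2° to 116.4°, simple-harmonic, h = 5) is passed completely: s = 28.0000 + (5) = 33.0000
segment 3 (116.4° to 166.2°, simple-harmonic, h = -25) is passed completely: s = 33.0000 + (-25) = 8.0000
segment 4 (166.2° to 265.1°, dwell): s unchanged at 8.0000
θ = 297.4° falls in segment 5 (265.1° to 360°, uniform, h = -8): β = 297.4 − 265.1 = 32.3°, B = 94.9°; Δs = -8·32.3/94.9 = -2.7229; s = 8.0000 − 2.7229 = 5.2771

5.2771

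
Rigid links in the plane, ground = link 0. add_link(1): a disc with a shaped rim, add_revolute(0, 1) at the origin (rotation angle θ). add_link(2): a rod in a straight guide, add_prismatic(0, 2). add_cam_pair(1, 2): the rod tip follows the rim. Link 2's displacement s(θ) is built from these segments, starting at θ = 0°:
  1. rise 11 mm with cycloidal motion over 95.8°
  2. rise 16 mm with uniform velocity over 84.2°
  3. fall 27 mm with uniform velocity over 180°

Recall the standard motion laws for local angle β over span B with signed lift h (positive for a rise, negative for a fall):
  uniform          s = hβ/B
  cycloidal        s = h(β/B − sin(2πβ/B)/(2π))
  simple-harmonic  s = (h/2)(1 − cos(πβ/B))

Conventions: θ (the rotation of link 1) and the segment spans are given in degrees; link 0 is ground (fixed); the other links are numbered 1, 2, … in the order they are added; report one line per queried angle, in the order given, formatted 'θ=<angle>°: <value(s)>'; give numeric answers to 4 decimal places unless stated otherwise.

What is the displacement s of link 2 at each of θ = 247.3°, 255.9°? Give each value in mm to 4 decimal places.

segment 1 (0° to 95.8°, cycloidal, h = 11) is passed completely: s = 0.0000 + (11) = 11.0000
segment 2 (95.8° to 180°, uniform, h = 16) is passed completely: s = 11.0000 + (16) = 27.0000
θ = 247.3° falls in segment 3 (180° to 360°, uniform, h = -27): β = 247.3 − 180 = 67.3°, B = 180°; Δs = -27·67.3/180 = -10.0950; s = 27.0000 − 10.0950 = 16.9050
θ = 255.9° falls in segment 3 (180° to 360°, uniform, h = -27): β = 255.9 − 180 = 75.9°, B = 180°; Δs = -27·75.9/180 = -11.3850; s = 27.0000 − 11.3850 = 15.6150

θ=247.3°: 16.9050
θ=255.9°: 15.6150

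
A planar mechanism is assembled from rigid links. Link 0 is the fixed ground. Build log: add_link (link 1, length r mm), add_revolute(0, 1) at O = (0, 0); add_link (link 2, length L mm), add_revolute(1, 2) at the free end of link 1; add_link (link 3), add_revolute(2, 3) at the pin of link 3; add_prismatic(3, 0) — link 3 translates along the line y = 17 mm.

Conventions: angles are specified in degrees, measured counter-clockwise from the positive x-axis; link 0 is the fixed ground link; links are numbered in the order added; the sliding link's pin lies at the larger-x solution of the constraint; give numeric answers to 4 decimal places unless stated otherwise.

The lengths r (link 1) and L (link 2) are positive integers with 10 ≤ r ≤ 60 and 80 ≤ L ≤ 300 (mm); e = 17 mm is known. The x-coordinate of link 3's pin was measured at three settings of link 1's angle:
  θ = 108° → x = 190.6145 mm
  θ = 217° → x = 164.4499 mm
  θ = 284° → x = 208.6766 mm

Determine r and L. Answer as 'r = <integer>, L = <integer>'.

constraint per measurement: (x − r cos θ)² + (r sin θ − e)² = L²
subtracting the θ₁ and θ₂ equations cancels the r² and L² terms:
r = (x₁² − x₂²) / (2[(x₁cos θ₁ + e sin θ₁) − (x₂cos θ₂ + e sin θ₂)]) = 46.9999 → r = 47
L² = (x₁ − r cos θ₁)² + (r sin θ₁ − e)² = 42848.9926 → L = 207.0000 → L = 207
check at θ₃=284°: x = 208.6766 (printed 208.6766) ✓

r = 47, L = 207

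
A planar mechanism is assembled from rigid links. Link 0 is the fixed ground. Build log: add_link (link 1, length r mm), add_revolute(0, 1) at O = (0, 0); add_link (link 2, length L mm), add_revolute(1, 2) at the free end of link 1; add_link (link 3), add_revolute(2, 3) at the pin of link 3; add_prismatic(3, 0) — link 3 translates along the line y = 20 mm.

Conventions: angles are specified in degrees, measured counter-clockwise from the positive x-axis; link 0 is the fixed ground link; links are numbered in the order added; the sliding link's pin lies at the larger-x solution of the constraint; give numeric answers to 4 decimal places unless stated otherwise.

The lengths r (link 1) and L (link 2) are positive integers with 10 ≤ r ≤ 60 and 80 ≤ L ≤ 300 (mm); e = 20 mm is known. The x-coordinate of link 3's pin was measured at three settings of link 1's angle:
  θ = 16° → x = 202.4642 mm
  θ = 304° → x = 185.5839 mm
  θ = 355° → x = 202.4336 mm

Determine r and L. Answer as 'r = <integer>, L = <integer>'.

constraint per measurement: (x − r cos θ)² + (r sin θ − e)² = L²
subtracting the θ₁ and θ₂ equations cancels the r² and L² terms:
r = (x₁² − x₂²) / (2[(x₁cos θ₁ + e sin θ₁) − (x₂cos θ₂ + e sin θ₂)]) = 29.0000 → r = 29
L² = (x₁ − r cos θ₁)² + (r sin θ₁ − e)² = 30624.9903 → L = 175.0000 → L = 175
check at θ₃=355°: x = 202.4336 (printed 202.4336) ✓

r = 29, L = 175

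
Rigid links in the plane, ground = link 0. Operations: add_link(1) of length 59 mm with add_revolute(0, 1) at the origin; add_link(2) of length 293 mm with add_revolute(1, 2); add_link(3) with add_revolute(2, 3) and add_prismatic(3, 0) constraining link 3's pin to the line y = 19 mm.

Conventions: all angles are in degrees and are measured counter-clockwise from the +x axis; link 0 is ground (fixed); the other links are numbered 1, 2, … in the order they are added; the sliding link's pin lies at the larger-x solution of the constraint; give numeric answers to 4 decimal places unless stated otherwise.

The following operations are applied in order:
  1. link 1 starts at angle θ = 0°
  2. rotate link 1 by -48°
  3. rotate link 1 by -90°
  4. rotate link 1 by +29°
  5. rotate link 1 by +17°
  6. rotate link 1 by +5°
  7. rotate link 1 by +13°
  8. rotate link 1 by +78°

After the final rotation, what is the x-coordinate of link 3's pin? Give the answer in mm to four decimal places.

geometry: r = 59 mm, L = 293 mm, e = 19 mm; θ starts at 0°
rotate link 1 by -48°: θ ← 0° -48° = -48°
rotate link 1 by -90°: θ ← -48° -90° = -138°
rotate link 1 by +29°: θ ← -138° +29° = -109°
rotate link 1 by +17°: θ ← -109° +17° = -92°
rotate link 1 by +5°: θ ← -92° +5° = -87°
rotate link 1 by +13°: θ ← -87° +13° = -74°
rotate link 1 by +78°: θ ← -74° +78° = 4°
crank pin P = (r cos θ, r sin θ) = (58.856279, 4.115632)
h = r sin θ − e = 4.115632 − 19 = -14.884368
x = r cos θ + √(L² − h²) = 58.856279 + 292.621694 = 351.477973

351.4780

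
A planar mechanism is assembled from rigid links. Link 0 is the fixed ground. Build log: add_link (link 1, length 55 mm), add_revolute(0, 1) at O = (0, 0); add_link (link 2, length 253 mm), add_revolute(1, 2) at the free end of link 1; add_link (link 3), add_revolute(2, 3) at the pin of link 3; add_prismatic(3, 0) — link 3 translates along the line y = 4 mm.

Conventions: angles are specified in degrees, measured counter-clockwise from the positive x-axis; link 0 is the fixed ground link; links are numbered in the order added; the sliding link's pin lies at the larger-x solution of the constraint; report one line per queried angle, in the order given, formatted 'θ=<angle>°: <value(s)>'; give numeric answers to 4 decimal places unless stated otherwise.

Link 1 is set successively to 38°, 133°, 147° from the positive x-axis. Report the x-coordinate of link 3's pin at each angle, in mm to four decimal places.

geometry: r = 55 mm, L = 253 mm, e = 4 mm
θ=38°: crank pin P = (r cos θ, r sin θ) = (43.340591, 33.861381)
θ=38°: h = r sin θ − e = 33.861381 − 4 = 29.861381
θ=38°: x = r cos θ + √(L² − h²) = 43.340591 + 251.231562 = 294.572154
θ=133°: crank pin P = (r cos θ, r sin θ) = (-37.509910, 40.224454)
θ=133°: h = r sin θ − e = 40.224454 − 4 = 36.224454
θ=133°: x = r cos θ + √(L² − h²) = -37.509910 + 250.393269 = 212.883359
θ=147°: crank pin P = (r cos θ, r sin θ) = (-46.126881, 29.955147)
θ=147°: h = r sin θ − e = 29.955147 − 4 = 25.955147
θ=147°: x = r cos θ + √(L² − h²) = -46.126881 + 251.665115 = 205.538234

θ=38°: 294.5722
θ=133°: 212.8834
θ=147°: 205.5382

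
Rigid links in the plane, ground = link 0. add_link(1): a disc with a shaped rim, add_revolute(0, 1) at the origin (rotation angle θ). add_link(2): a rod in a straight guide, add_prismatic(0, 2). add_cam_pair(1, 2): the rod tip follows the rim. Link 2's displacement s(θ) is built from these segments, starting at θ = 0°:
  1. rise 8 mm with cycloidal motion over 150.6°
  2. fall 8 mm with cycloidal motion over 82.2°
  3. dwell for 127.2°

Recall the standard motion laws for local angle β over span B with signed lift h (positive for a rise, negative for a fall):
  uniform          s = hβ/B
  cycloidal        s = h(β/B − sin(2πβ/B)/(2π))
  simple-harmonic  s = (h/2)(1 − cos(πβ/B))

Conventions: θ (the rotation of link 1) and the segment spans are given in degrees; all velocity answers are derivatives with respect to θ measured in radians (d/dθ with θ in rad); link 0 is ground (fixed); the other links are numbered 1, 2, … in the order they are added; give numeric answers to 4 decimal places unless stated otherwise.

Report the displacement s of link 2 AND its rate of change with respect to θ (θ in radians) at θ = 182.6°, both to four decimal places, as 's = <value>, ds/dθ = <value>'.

segment 1 (0° to 150.6°, cycloidal, h = 8) is passed completely: s = 0.0000 + (8) = 8.0000
θ = 182.6° falls in segment 2 (150.6° to 232.8°, cycloidal, h = -8): β = 182.6 − 150.6 = 32°, B = 82.2°; Δs = -8·(0.3893 − sin(2π·0.3893)/(2π)) = -2.2984; s = 8.0000 − 2.2984 = 5.7016
velocity in seg [150.6°–232.8°] (cycloidal), θ in radians: β = 32° = 0.5585 rad, B = 82.2° = 1.4347 rad; ds/dθ = (h/B)(1 − cos(2πβ/B)) = ((-8)/1.4347)(1 − cos(2π·0.3893)) = -9.856992 mm/rad

s = 5.7016, ds/dθ = -9.8570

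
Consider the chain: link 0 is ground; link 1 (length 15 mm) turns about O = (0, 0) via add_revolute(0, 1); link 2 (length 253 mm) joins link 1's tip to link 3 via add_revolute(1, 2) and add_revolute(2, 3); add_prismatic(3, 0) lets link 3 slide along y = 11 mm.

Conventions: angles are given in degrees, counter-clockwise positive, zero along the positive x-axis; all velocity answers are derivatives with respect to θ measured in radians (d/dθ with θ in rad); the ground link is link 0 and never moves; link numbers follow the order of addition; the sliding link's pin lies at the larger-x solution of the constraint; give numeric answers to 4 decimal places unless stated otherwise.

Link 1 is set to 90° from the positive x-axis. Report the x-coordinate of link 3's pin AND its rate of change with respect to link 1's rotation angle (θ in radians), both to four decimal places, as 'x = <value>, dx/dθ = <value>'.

geometry: r = 15 mm, L = 253 mm, e = 11 mm
crank pin P = (r cos θ, r sin θ) = (0.000000, 15.000000)
h = r sin θ − e = 15.000000 − 11 = 4.000000
x = r cos θ + √(L² − h²) = 0.000000 + 252.968377 = 252.968377
dx/dθ = −r sin θ − h·r cos θ/√(L² − h²) (θ in radians; h = 4.000000) = -15.000000

x = 252.9684, dx/dθ = -15.0000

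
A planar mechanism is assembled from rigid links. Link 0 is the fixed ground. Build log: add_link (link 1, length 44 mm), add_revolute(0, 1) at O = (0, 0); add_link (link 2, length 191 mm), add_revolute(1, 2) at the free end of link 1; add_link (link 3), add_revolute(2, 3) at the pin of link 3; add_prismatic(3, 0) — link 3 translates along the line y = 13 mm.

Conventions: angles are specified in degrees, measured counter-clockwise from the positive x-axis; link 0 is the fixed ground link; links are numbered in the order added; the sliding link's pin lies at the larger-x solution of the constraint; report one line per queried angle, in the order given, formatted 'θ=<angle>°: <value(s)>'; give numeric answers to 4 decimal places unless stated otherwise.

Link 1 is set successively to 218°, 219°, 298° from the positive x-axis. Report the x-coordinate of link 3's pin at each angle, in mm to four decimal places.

geometry: r = 44 mm, L = 191 mm, e = 13 mm
θ=218°: crank pin P = (r cos θ, r sin θ) = (-34.672473, -27.089105)
θ=218°: h = r sin θ − e = -27.089105 − 13 = -40.089105
θ=218°: x = r cos θ + √(L² − h²) = -34.672473 + 186.745452 = 152.072978
θ=219°: crank pin P = (r cos θ, r sin θ) = (-34.194422, -27.690097)
θ=219°: h = r sin θ − e = -27.690097 − 13 = -40.690097
θ=219°: x = r cos θ + √(L² − h²) = -34.194422 + 186.615423 = 152.421000
θ=298°: crank pin P = (r cos θ, r sin θ) = (20.656749, -38.849694)
θ=298°: h = r sin θ − e = -38.849694 − 13 = -51.849694
θ=298°: x = r cos θ + √(L² − h²) = 20.656749 + 183.827662 = 204.484411

θ=218°: 152.0730
θ=219°: 152.4210
θ=298°: 204.4844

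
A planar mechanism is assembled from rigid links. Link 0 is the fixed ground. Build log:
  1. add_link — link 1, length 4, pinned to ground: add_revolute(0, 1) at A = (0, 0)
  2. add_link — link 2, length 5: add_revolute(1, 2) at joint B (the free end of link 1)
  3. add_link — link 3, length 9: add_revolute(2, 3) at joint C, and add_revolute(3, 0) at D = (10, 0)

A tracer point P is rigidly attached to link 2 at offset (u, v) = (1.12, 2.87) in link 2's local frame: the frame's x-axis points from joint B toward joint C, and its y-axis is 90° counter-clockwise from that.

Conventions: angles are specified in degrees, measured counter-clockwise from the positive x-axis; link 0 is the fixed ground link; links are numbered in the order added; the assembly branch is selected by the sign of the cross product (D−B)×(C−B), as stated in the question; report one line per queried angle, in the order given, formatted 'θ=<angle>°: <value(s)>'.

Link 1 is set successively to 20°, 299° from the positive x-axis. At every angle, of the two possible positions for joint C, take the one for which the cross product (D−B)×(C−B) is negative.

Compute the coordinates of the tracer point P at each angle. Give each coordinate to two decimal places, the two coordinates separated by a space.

A=(0,0), D=(10.00,0)
θ=20°: B = A + 4.00·(cos20°, sin20°) = (3.7588, 1.3681)
θ=20°: |BD| = 6.3894
θ=20°: circle(B,5.00) ∩ circle(D,9.00): a=-1.1875, h=4.8569
θ=20°:   candidates: C₊=(3.6387,6.3666) cross=31.033; C₋=(1.5588,-3.1219) cross=-31.033
θ=20°:   branch - wants cross < 0 → take C=(1.5588,-3.1219) (cross=-31.033)
θ=20°: ex = (C−B)/|BC| = (-0.4400,-0.8980); ey = (0.8980,-0.4400)
θ=20°: P = B + 1.12·ex + 2.87·ey = (5.8432,-0.9005)
θ=299°: B = A + 4.00·(cos299°, sin299°) = (1.9392, -3.4985)
θ=299°: |BD| = 8.7872
θ=299°: circle(B,5.00) ∩ circle(D,9.00): a=1.2072, h=4.8521
θ=299°:   candidates: C₊=(1.1148,1.4331) cross=42.636; C₋=(4.9784,-7.4688) cross=-42.636
θ=299°:   branch - wants cross < 0 → take C=(4.9784,-7.4688) (cross=-42.636)
θ=299°: ex = (C−B)/|BC| = (0.6078,-0.7941); ey = (0.7941,0.6078)
θ=299°: P = B + 1.12·ex + 2.87·ey = (4.8990,-2.6434)

θ=20°: 5.84 -0.90
θ=299°: 4.90 -2.64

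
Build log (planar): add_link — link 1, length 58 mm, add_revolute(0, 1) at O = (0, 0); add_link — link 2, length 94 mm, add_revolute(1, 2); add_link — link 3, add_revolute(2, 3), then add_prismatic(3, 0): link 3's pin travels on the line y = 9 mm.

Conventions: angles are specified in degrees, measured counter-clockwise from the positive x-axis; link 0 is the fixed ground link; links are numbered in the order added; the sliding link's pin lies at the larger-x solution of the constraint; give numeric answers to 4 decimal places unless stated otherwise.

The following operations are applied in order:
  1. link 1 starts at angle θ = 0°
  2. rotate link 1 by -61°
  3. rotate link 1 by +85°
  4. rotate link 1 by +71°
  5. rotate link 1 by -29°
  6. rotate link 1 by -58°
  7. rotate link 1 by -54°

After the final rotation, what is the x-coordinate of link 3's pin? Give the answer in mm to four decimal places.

geometry: r = 58 mm, L = 94 mm, e = 9 mm; θ starts at 0°
rotate link 1 by -61°: θ ← 0° -61° = -61°
rotate link 1 by +85°: θ ← -61° +85° = 24°
rotate link 1 by +71°: θ ← 24° +71° = 95°
rotate link 1 by -29°: θ ← 95° -29° = 66°
rotate link 1 by -58°: θ ← 66° -58° = 8°
rotate link 1 by -54°: θ ← 8° -54° = -46°
crank pin P = (r cos θ, r sin θ) = (40.290185, -41.721708)
h = r sin θ − e = -41.721708 − 9 = -50.721708
x = r cos θ + √(L² − h²) = 40.290185 + 79.141066 = 119.431251

119.4313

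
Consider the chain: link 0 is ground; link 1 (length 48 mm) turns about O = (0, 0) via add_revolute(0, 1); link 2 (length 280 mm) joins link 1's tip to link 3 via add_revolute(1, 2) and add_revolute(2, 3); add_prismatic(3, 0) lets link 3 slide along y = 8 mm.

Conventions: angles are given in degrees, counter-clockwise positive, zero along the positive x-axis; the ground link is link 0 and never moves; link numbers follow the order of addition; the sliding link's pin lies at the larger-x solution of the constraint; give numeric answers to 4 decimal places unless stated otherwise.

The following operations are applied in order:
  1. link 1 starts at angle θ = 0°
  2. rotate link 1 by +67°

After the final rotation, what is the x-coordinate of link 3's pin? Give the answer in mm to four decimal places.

geometry: r = 48 mm, L = 280 mm, e = 8 mm; θ starts at 0°
rotate link 1 by +67°: θ ← 0° +67° = 67°
crank pin P = (r cos θ, r sin θ) = (18.755094, 44.184233)
h = r sin θ − e = 44.184233 − 8 = 36.184233
x = r cos θ + √(L² − h²) = 18.755094 + 277.652123 = 296.407217

296.4072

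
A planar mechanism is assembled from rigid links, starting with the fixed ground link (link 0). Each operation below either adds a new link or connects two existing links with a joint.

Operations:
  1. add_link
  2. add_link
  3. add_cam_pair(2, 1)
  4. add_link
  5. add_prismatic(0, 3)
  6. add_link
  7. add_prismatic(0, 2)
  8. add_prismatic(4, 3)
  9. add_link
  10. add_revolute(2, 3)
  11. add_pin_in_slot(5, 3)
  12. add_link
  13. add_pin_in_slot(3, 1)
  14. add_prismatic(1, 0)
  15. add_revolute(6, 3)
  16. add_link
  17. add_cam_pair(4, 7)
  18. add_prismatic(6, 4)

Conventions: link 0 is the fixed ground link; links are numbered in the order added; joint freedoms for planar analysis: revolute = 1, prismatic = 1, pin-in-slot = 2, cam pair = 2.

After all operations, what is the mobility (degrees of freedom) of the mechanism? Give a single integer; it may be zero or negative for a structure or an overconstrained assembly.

L=1 J1=0 J2=0
add link → L=2 J1=0 J2=0
add link → L=3 J1=0 J2=0
C@2,1 dof=2 J2 → L=3 J1=0 J2=1
add link → L=4 J1=0 J2=1
P@0,3 dof=1 J1 → L=4 J1=1 J2=1
add link → L=5 J1=1 J2=1
P@0,2 dof=1 J1 → L=5 J1=2 J2=1
P@4,3 dof=1 J1 → L=5 J1=3 J2=1
add link → L=6 J1=3 J2=1
R@2,3 dof=1 J1 → L=6 J1=4 J2=1
PS@5,3 dof=2 J2 → L=6 J1=4 J2=2
add link → L=7 J1=4 J2=2
PS@3,1 dof=2 J2 → L=7 J1=4 J2=3
P@1,0 dof=1 J1 → L=7 J1=5 J2=3
R@6,3 dof=1 J1 → L=7 J1=6 J2=3
add link → L=8 J1=6 J2=3
C@4,7 dof=2 J2 → L=8 J1=6 J2=4
P@6,4 dof=1 J1 → L=8 J1=7 J2=4
M=3(L−1)−2J1−J2=3·7−2·7−4=3

M = 3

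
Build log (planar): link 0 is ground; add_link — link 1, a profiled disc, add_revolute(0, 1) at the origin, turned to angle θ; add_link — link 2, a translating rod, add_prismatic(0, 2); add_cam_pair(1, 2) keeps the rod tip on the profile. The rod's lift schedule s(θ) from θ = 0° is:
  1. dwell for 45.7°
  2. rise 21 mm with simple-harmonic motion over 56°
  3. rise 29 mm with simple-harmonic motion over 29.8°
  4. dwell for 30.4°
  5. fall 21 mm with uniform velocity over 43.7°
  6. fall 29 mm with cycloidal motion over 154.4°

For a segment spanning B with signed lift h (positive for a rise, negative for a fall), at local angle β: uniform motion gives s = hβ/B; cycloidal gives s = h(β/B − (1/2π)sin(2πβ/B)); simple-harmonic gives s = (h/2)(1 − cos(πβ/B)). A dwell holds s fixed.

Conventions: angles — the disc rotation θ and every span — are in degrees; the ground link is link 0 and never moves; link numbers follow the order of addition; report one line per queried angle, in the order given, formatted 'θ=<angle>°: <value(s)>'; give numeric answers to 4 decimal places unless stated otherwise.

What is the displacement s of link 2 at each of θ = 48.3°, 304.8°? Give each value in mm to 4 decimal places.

seg 1 [0°–45.7°] dwell: s stays 0.0000
seg 2 [45.7°–101.7°] simple-harmonic, h=21: θ=48.3° here. β=2.6, B=56. 21/2·(1 − cos(π·0.0464)) = 0.1115 → s = 0.1115
seg 2 [45.7°–101.7°] simple-harmonic, h=21: full span → s += 21 → s = 21.0000
seg 3 [101.7°–131.5°] simple-harmonic, h=29: full span → s += 29 → s = 50.0000
seg 4 [131.5°–161.9°] dwell: s stays 50.0000
seg 5 [161.9°–205.6°] uniform, h=-21: full span → s += -21 → s = 29.0000
seg 6 [205.6°–360°] cycloidal, h=-29: θ=304.8° here. β=99.2, B=154.4. -29·(0.6425 − sin(2π·0.6425)/(2π)) = -22.2340 → s = 6.7660

θ=48.3°: 0.1115
θ=304.8°: 6.7660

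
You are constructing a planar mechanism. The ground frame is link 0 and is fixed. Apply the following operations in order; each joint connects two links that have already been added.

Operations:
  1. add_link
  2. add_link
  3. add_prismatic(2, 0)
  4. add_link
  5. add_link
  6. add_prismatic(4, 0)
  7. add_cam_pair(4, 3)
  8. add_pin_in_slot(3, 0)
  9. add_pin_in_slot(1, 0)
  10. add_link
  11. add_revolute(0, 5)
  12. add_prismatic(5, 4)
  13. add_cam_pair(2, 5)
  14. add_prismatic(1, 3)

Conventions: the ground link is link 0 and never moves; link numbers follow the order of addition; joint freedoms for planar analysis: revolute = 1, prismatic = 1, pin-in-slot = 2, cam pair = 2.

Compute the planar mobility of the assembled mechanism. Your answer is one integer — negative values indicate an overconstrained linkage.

L=1 J1=0 J2=0
add link → L=2 J1=0 J2=0
add link → L=3 J1=0 J2=0
P@2,0 dof=1 J1 → L=3 J1=1 J2=0
add link → L=4 J1=1 J2=0
add link → L=5 J1=1 J2=0
P@4,0 dof=1 J1 → L=5 J1=2 J2=0
C@4,3 dof=2 J2 → L=5 J1=2 J2=1
PS@3,0 dof=2 J2 → L=5 J1=2 J2=2
PS@1,0 dof=2 J2 → L=5 J1=2 J2=3
add link → L=6 J1=2 J2=3
R@0,5 dof=1 J1 → L=6 J1=3 J2=3
P@5,4 dof=1 J1 → L=6 J1=4 J2=3
C@2,5 dof=2 J2 → L=6 J1=4 J2=4
P@1,3 dof=1 J1 → L=6 J1=5 J2=4
M=3(L−1)−2J1−J2=3·5−2·5−4=1

M = 1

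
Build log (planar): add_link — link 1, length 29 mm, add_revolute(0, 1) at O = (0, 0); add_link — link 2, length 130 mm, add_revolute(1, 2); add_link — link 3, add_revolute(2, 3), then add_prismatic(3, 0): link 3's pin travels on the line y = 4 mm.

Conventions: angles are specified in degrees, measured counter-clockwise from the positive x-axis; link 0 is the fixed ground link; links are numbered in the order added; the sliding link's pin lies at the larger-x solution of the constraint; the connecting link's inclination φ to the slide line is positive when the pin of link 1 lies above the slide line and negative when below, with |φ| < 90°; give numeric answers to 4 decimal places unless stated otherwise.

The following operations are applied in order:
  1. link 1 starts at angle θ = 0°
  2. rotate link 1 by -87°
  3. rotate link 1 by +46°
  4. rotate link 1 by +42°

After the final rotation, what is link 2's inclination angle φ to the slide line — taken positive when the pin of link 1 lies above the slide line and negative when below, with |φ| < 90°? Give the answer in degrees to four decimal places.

geometry: r = 29 mm, L = 130 mm, e = 4 mm; θ starts at 0°
rotate link 1 by -87°: θ ← 0° -87° = -87°
rotate link 1 by +46°: θ ← -87° +46° = -41°
rotate link 1 by +42°: θ ← -41° +42° = 1°
h = r sin θ − e = 0.506120 − 4 = -3.493880
sin φ = h / L = -3.493880 / 130 = -0.02687600
φ = arcsin(-0.02687600) = -1.540067°

-1.5401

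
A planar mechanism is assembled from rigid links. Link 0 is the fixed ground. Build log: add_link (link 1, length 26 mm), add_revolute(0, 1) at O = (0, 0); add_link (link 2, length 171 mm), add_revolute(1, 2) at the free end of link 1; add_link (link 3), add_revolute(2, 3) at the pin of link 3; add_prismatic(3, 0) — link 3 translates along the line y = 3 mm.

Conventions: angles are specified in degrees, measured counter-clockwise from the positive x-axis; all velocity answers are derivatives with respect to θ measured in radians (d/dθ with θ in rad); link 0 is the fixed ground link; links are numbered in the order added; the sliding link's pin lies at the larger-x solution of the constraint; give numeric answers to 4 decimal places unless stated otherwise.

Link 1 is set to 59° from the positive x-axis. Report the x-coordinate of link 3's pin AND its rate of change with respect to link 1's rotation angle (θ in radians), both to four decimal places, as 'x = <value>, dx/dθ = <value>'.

geometry: r = 26 mm, L = 171 mm, e = 3 mm
crank pin P = (r cos θ, r sin θ) = (13.390990, 22.286350)
h = r sin θ − e = 22.286350 − 3 = 19.286350
x = r cos θ + √(L² − h²) = 13.390990 + 169.908907 = 183.299897
dx/dθ = −r sin θ − h·r cos θ/√(L² − h²) (θ in radians; h = 19.286350) = -23.806360

x = 183.2999, dx/dθ = -23.8064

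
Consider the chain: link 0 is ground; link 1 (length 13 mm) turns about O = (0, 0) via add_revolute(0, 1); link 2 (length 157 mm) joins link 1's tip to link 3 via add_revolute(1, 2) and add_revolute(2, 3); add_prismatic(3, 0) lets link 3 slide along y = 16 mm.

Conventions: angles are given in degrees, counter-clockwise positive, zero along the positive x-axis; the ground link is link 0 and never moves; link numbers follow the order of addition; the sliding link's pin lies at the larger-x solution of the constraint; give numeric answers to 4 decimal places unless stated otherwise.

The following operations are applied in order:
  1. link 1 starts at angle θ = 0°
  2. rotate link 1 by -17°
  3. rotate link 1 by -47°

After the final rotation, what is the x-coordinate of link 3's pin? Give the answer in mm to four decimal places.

geometry: r = 13 mm, L = 157 mm, e = 16 mm; θ starts at 0°
rotate link 1 by -17°: θ ← 0° -17° = -17°
rotate link 1 by -47°: θ ← -17° -47° = -64°
crank pin P = (r cos θ, r sin θ) = (5.698825, -11.684323)
h = r sin θ − e = -11.684323 − 16 = -27.684323
x = r cos θ + √(L² − h²) = 5.698825 + 154.539892 = 160.238717

160.2387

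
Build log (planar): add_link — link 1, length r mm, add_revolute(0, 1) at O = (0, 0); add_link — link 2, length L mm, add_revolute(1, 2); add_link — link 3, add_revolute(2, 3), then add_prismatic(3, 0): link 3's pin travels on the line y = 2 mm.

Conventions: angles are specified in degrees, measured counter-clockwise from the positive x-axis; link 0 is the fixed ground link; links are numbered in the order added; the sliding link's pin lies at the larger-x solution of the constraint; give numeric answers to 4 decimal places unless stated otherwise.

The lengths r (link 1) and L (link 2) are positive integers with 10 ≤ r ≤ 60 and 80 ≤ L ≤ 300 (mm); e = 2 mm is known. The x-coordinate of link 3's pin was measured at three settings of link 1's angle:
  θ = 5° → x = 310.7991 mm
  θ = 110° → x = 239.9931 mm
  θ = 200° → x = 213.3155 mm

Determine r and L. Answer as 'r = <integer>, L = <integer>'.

constraint per measurement: (x − r cos θ)² + (r sin θ − e)² = L²
subtracting the θ₁ and θ₂ equations cancels the r² and L² terms:
r = (x₁² − x₂²) / (2[(x₁cos θ₁ + e sin θ₁) − (x₂cos θ₂ + e sin θ₂)]) = 50.0000 → r = 50
L² = (x₁ − r cos θ₁)² + (r sin θ₁ − e)² = 68121.0079 → L = 261.0000 → L = 261
check at θ₃=200°: x = 213.3155 (printed 213.3155) ✓

r = 50, L = 261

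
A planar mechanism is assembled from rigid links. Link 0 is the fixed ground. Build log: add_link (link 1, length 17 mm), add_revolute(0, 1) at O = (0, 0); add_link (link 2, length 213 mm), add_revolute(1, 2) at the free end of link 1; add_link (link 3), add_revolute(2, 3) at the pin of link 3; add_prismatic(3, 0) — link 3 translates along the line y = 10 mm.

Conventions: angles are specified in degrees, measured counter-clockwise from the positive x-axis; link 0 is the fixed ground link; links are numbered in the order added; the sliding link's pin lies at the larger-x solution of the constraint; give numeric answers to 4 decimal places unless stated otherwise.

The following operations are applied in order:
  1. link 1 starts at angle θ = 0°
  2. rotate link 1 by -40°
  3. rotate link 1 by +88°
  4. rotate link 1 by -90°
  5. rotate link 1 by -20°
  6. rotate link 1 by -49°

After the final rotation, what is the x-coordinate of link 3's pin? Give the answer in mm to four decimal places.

geometry: r = 17 mm, L = 213 mm, e = 10 mm; θ starts at 0°
rotate link 1 by -40°: θ ← 0° -40° = -40°
rotate link 1 by +88°: θ ← -40° +88° = 48°
rotate link 1 by -90°: θ ← 48° -90° = -42°
rotate link 1 by -20°: θ ← -42° -20° = -62°
rotate link 1 by -49°: θ ← -62° -49° = -111°
crank pin P = (r cos θ, r sin θ) = (-6.092255, -15.870867)
h = r sin θ − e = -15.870867 − 10 = -25.870867
x = r cos θ + √(L² − h²) = -6.092255 + 211.423031 = 205.330776

205.3308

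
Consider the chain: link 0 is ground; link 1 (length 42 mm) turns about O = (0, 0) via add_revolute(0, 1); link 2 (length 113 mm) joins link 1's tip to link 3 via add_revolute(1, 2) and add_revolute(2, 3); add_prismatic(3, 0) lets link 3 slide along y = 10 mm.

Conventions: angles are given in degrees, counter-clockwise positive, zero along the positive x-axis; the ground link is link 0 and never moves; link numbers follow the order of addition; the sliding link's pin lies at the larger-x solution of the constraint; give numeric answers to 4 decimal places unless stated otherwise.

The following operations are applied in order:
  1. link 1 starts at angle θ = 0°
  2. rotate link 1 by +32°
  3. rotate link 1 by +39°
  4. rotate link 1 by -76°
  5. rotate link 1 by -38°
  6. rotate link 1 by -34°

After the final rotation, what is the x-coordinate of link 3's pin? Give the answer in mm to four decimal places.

geometry: r = 42 mm, L = 113 mm, e = 10 mm; θ starts at 0°
rotate link 1 by +32°: θ ← 0° +32° = 32°
rotate link 1 by +39°: θ ← 32° +39° = 71°
rotate link 1 by -76°: θ ← 71° -76° = -5°
rotate link 1 by -38°: θ ← -5° -38° = -43°
rotate link 1 by -34°: θ ← -43° -34° = -77°
crank pin P = (r cos θ, r sin θ) = (9.447944, -40.923543)
h = r sin θ − e = -40.923543 − 10 = -50.923543
x = r cos θ + √(L² − h²) = 9.447944 + 100.875135 = 110.323079

110.3231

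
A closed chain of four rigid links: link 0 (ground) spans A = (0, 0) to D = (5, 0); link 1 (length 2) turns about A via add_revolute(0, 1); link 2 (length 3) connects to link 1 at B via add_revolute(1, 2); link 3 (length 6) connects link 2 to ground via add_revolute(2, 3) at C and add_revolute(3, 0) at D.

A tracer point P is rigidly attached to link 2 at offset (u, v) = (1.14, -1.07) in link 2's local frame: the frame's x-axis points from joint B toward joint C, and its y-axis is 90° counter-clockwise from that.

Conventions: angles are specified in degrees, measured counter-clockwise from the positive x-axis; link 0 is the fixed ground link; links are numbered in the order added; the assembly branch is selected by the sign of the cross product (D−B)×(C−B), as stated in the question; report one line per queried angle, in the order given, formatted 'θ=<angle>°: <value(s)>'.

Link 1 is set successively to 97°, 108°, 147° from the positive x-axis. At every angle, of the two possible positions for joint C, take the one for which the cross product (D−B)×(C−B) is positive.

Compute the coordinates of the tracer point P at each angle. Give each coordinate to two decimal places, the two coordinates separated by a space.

A=(0,0), D=(5.00,0)
θ=97°: B = A + 2.00·(cos97°, sin97°) = (-0.2437, 1.9851)
θ=97°: |BD| = 5.6069
θ=97°: circle(B,3.00) ∩ circle(D,6.00): a=0.3957, h=2.9738
θ=97°:   candidates: C₊=(1.1792,4.6262) cross=16.674; C₋=(-0.9265,-0.9362) cross=-16.674
θ=97°:   branch + wants cross > 0 → take C=(1.1792,4.6262) (cross=16.674)
θ=97°: ex = (C−B)/|BC| = (0.4743,0.8804); ey = (-0.8804,0.4743)
θ=97°: P = B + 1.14·ex + -1.07·ey = (1.2390,2.4812)
θ=108°: B = A + 2.00·(cos108°, sin108°) = (-0.6180, 1.9021)
θ=108°: |BD| = 5.9313
θ=108°: circle(B,3.00) ∩ circle(D,6.00): a=0.6896, h=2.9197
θ=108°:   candidates: C₊=(0.9714,4.4464) cross=17.317; C₋=(-0.9012,-1.0845) cross=-17.317
θ=108°:   branch + wants cross > 0 → take C=(0.9714,4.4464) (cross=17.317)
θ=108°: ex = (C−B)/|BC| = (0.5298,0.8481); ey = (-0.8481,0.5298)
θ=108°: P = B + 1.14·ex + -1.07·ey = (0.8934,2.3020)
θ=147°: B = A + 2.00·(cos147°, sin147°) = (-1.6773, 1.0893)
θ=147°: |BD| = 6.7656
θ=147°: circle(B,3.00) ∩ circle(D,6.00): a=1.3874, h=2.6599
θ=147°:   candidates: C₊=(0.1202,3.4911) cross=17.996; C₋=(-0.7363,-1.7593) cross=-17.996
θ=147°:   branch + wants cross > 0 → take C=(0.1202,3.4911) (cross=17.996)
θ=147°: ex = (C−B)/|BC| = (0.5992,0.8006); ey = (-0.8006,0.5992)
θ=147°: P = B + 1.14·ex + -1.07·ey = (-0.1376,1.3608)

θ=97°: 1.24 2.48
θ=108°: 0.89 2.30
θ=147°: -0.14 1.36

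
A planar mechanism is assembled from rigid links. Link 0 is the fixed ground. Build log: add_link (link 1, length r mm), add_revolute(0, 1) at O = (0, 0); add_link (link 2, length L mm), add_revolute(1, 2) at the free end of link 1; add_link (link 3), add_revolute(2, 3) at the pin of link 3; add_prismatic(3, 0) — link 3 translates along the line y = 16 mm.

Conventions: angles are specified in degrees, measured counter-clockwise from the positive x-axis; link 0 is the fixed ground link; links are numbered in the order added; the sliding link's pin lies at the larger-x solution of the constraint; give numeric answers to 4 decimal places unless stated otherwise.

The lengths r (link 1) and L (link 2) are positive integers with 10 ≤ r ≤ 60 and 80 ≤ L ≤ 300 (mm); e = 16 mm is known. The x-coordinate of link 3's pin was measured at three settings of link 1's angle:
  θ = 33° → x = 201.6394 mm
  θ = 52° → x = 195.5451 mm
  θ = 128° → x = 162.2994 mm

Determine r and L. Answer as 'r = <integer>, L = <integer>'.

constraint per measurement: (x − r cos θ)² + (r sin θ − e)² = L²
subtracting the θ₁ and θ₂ equations cancels the r² and L² terms:
r = (x₁² − x₂²) / (2[(x₁cos θ₁ + e sin θ₁) − (x₂cos θ₂ + e sin θ₂)]) = 26.9998 → r = 27
L² = (x₁ − r cos θ₁)² + (r sin θ₁ − e)² = 32040.9919 → L = 179.0000 → L = 179
check at θ₃=128°: x = 162.2994 (printed 162.2994) ✓

r = 27, L = 179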